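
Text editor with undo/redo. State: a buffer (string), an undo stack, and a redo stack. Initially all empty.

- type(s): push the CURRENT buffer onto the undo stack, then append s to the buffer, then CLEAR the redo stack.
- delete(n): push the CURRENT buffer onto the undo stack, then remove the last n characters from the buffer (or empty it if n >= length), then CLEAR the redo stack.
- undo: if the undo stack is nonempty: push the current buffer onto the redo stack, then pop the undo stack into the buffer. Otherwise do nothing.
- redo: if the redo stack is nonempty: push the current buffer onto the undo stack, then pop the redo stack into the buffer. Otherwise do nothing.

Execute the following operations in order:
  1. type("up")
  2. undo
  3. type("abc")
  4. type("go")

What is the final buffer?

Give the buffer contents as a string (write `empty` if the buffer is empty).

After op 1 (type): buf='up' undo_depth=1 redo_depth=0
After op 2 (undo): buf='(empty)' undo_depth=0 redo_depth=1
After op 3 (type): buf='abc' undo_depth=1 redo_depth=0
After op 4 (type): buf='abcgo' undo_depth=2 redo_depth=0

Answer: abcgo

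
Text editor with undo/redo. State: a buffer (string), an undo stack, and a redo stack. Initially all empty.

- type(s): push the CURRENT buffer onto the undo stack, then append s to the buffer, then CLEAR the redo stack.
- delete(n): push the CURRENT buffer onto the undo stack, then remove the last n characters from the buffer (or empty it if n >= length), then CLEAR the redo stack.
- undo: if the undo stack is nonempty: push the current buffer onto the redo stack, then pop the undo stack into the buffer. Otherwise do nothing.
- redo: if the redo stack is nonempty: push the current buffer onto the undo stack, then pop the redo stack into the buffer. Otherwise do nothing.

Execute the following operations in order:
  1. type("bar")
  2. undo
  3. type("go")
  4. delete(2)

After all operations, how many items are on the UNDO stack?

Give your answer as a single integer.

Answer: 2

Derivation:
After op 1 (type): buf='bar' undo_depth=1 redo_depth=0
After op 2 (undo): buf='(empty)' undo_depth=0 redo_depth=1
After op 3 (type): buf='go' undo_depth=1 redo_depth=0
After op 4 (delete): buf='(empty)' undo_depth=2 redo_depth=0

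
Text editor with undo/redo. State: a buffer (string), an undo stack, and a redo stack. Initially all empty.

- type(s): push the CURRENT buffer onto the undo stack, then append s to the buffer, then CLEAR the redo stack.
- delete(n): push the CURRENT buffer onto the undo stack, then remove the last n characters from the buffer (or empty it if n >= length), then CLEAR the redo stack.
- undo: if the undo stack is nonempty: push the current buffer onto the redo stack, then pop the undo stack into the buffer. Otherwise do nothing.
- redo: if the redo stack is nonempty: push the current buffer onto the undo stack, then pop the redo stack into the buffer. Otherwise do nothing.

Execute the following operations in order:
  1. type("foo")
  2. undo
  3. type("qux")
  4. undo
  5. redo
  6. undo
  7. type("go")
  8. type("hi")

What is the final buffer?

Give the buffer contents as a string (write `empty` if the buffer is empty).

Answer: gohi

Derivation:
After op 1 (type): buf='foo' undo_depth=1 redo_depth=0
After op 2 (undo): buf='(empty)' undo_depth=0 redo_depth=1
After op 3 (type): buf='qux' undo_depth=1 redo_depth=0
After op 4 (undo): buf='(empty)' undo_depth=0 redo_depth=1
After op 5 (redo): buf='qux' undo_depth=1 redo_depth=0
After op 6 (undo): buf='(empty)' undo_depth=0 redo_depth=1
After op 7 (type): buf='go' undo_depth=1 redo_depth=0
After op 8 (type): buf='gohi' undo_depth=2 redo_depth=0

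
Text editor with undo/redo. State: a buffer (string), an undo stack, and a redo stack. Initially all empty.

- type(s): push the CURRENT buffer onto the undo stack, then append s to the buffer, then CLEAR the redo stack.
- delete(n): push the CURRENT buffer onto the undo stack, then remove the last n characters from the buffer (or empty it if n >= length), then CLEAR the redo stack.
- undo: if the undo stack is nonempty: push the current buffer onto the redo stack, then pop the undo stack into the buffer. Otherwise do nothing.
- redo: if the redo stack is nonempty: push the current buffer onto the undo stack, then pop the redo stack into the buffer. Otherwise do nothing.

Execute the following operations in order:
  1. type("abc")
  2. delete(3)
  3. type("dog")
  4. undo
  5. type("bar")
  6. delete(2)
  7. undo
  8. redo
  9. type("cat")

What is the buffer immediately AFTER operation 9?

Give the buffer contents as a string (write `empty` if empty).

Answer: bcat

Derivation:
After op 1 (type): buf='abc' undo_depth=1 redo_depth=0
After op 2 (delete): buf='(empty)' undo_depth=2 redo_depth=0
After op 3 (type): buf='dog' undo_depth=3 redo_depth=0
After op 4 (undo): buf='(empty)' undo_depth=2 redo_depth=1
After op 5 (type): buf='bar' undo_depth=3 redo_depth=0
After op 6 (delete): buf='b' undo_depth=4 redo_depth=0
After op 7 (undo): buf='bar' undo_depth=3 redo_depth=1
After op 8 (redo): buf='b' undo_depth=4 redo_depth=0
After op 9 (type): buf='bcat' undo_depth=5 redo_depth=0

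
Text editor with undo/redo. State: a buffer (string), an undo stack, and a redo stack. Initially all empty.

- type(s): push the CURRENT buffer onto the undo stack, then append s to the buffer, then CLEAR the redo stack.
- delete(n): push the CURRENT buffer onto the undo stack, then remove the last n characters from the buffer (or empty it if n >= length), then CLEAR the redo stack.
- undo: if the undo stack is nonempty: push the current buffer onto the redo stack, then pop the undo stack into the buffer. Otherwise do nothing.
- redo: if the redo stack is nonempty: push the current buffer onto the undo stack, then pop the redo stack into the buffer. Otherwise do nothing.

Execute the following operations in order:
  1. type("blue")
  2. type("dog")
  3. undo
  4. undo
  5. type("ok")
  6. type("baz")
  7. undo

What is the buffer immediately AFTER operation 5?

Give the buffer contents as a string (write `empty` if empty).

Answer: ok

Derivation:
After op 1 (type): buf='blue' undo_depth=1 redo_depth=0
After op 2 (type): buf='bluedog' undo_depth=2 redo_depth=0
After op 3 (undo): buf='blue' undo_depth=1 redo_depth=1
After op 4 (undo): buf='(empty)' undo_depth=0 redo_depth=2
After op 5 (type): buf='ok' undo_depth=1 redo_depth=0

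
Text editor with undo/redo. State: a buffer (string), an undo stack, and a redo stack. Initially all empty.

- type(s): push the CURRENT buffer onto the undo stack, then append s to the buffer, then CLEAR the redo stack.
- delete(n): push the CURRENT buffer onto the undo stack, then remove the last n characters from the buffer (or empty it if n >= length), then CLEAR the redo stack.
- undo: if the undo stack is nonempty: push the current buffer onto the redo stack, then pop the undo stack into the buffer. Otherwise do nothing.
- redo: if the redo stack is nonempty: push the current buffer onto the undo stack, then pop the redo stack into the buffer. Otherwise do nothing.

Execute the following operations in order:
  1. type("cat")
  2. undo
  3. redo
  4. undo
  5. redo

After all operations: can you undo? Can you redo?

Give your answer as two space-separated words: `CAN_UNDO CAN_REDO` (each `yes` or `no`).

After op 1 (type): buf='cat' undo_depth=1 redo_depth=0
After op 2 (undo): buf='(empty)' undo_depth=0 redo_depth=1
After op 3 (redo): buf='cat' undo_depth=1 redo_depth=0
After op 4 (undo): buf='(empty)' undo_depth=0 redo_depth=1
After op 5 (redo): buf='cat' undo_depth=1 redo_depth=0

Answer: yes no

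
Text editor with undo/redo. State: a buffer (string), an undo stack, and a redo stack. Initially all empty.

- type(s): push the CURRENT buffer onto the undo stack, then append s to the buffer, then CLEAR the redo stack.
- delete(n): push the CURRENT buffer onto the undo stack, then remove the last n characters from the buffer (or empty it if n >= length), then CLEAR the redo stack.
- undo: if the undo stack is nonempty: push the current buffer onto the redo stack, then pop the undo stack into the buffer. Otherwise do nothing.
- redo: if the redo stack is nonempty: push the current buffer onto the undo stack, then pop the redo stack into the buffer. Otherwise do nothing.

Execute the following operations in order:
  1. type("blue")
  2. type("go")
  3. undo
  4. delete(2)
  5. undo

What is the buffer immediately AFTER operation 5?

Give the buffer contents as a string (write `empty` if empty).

After op 1 (type): buf='blue' undo_depth=1 redo_depth=0
After op 2 (type): buf='bluego' undo_depth=2 redo_depth=0
After op 3 (undo): buf='blue' undo_depth=1 redo_depth=1
After op 4 (delete): buf='bl' undo_depth=2 redo_depth=0
After op 5 (undo): buf='blue' undo_depth=1 redo_depth=1

Answer: blue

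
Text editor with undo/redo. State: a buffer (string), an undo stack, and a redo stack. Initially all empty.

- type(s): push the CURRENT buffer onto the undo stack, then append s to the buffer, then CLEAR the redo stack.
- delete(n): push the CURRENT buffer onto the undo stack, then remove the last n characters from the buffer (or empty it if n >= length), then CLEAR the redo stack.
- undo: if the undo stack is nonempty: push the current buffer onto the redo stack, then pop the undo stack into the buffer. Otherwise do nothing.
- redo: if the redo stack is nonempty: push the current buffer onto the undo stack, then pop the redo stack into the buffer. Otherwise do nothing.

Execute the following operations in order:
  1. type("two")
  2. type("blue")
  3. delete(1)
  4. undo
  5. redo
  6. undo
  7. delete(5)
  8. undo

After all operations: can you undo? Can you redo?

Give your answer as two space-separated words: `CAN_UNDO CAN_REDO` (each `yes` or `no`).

After op 1 (type): buf='two' undo_depth=1 redo_depth=0
After op 2 (type): buf='twoblue' undo_depth=2 redo_depth=0
After op 3 (delete): buf='twoblu' undo_depth=3 redo_depth=0
After op 4 (undo): buf='twoblue' undo_depth=2 redo_depth=1
After op 5 (redo): buf='twoblu' undo_depth=3 redo_depth=0
After op 6 (undo): buf='twoblue' undo_depth=2 redo_depth=1
After op 7 (delete): buf='tw' undo_depth=3 redo_depth=0
After op 8 (undo): buf='twoblue' undo_depth=2 redo_depth=1

Answer: yes yes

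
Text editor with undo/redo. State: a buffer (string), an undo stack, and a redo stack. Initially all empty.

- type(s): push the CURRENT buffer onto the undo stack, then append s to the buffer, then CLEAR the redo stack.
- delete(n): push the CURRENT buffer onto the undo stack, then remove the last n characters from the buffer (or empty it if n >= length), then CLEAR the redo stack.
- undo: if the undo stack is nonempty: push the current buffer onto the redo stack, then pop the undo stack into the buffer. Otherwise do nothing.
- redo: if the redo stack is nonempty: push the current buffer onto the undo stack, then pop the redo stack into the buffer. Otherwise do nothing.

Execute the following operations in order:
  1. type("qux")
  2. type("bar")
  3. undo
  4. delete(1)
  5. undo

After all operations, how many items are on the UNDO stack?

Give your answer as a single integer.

Answer: 1

Derivation:
After op 1 (type): buf='qux' undo_depth=1 redo_depth=0
After op 2 (type): buf='quxbar' undo_depth=2 redo_depth=0
After op 3 (undo): buf='qux' undo_depth=1 redo_depth=1
After op 4 (delete): buf='qu' undo_depth=2 redo_depth=0
After op 5 (undo): buf='qux' undo_depth=1 redo_depth=1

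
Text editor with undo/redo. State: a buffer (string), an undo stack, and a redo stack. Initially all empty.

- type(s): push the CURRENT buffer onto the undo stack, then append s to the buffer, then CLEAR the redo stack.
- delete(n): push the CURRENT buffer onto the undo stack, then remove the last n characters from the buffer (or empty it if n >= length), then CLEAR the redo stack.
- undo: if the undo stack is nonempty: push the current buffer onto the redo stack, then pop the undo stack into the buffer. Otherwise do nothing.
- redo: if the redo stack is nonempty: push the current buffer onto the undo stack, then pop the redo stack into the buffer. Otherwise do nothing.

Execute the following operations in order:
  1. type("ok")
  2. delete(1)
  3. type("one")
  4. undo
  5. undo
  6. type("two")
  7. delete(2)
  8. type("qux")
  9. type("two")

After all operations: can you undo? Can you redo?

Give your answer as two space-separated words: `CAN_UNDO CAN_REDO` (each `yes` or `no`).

Answer: yes no

Derivation:
After op 1 (type): buf='ok' undo_depth=1 redo_depth=0
After op 2 (delete): buf='o' undo_depth=2 redo_depth=0
After op 3 (type): buf='oone' undo_depth=3 redo_depth=0
After op 4 (undo): buf='o' undo_depth=2 redo_depth=1
After op 5 (undo): buf='ok' undo_depth=1 redo_depth=2
After op 6 (type): buf='oktwo' undo_depth=2 redo_depth=0
After op 7 (delete): buf='okt' undo_depth=3 redo_depth=0
After op 8 (type): buf='oktqux' undo_depth=4 redo_depth=0
After op 9 (type): buf='oktquxtwo' undo_depth=5 redo_depth=0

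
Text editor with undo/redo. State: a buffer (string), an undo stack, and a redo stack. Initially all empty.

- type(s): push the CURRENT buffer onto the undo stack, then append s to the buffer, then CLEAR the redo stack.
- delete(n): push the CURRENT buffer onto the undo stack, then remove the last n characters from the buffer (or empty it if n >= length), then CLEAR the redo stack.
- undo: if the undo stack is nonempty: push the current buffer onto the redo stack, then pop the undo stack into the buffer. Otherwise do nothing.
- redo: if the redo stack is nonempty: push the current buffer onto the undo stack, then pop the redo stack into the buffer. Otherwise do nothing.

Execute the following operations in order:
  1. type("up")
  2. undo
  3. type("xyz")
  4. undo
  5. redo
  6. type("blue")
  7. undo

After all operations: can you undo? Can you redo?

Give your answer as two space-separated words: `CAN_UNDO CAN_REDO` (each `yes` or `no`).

After op 1 (type): buf='up' undo_depth=1 redo_depth=0
After op 2 (undo): buf='(empty)' undo_depth=0 redo_depth=1
After op 3 (type): buf='xyz' undo_depth=1 redo_depth=0
After op 4 (undo): buf='(empty)' undo_depth=0 redo_depth=1
After op 5 (redo): buf='xyz' undo_depth=1 redo_depth=0
After op 6 (type): buf='xyzblue' undo_depth=2 redo_depth=0
After op 7 (undo): buf='xyz' undo_depth=1 redo_depth=1

Answer: yes yes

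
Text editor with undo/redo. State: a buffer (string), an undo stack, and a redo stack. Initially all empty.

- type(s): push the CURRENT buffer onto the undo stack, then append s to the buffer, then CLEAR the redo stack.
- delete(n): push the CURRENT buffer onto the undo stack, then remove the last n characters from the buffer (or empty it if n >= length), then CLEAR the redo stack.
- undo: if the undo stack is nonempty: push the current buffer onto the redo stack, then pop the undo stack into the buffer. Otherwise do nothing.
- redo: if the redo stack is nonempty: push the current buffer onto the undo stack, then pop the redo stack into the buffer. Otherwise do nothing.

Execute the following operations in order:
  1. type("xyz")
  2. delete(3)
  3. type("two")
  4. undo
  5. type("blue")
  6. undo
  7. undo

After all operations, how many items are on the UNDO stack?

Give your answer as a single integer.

After op 1 (type): buf='xyz' undo_depth=1 redo_depth=0
After op 2 (delete): buf='(empty)' undo_depth=2 redo_depth=0
After op 3 (type): buf='two' undo_depth=3 redo_depth=0
After op 4 (undo): buf='(empty)' undo_depth=2 redo_depth=1
After op 5 (type): buf='blue' undo_depth=3 redo_depth=0
After op 6 (undo): buf='(empty)' undo_depth=2 redo_depth=1
After op 7 (undo): buf='xyz' undo_depth=1 redo_depth=2

Answer: 1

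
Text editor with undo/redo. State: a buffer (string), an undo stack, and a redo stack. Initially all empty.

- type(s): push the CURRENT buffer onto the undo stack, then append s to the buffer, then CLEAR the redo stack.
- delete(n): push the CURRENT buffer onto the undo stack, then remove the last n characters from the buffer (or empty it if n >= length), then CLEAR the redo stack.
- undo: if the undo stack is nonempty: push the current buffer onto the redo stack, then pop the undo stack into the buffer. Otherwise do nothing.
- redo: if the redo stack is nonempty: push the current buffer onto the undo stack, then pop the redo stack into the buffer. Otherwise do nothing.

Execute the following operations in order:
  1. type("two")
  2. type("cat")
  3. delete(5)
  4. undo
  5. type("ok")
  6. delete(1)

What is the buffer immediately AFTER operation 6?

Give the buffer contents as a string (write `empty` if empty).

After op 1 (type): buf='two' undo_depth=1 redo_depth=0
After op 2 (type): buf='twocat' undo_depth=2 redo_depth=0
After op 3 (delete): buf='t' undo_depth=3 redo_depth=0
After op 4 (undo): buf='twocat' undo_depth=2 redo_depth=1
After op 5 (type): buf='twocatok' undo_depth=3 redo_depth=0
After op 6 (delete): buf='twocato' undo_depth=4 redo_depth=0

Answer: twocato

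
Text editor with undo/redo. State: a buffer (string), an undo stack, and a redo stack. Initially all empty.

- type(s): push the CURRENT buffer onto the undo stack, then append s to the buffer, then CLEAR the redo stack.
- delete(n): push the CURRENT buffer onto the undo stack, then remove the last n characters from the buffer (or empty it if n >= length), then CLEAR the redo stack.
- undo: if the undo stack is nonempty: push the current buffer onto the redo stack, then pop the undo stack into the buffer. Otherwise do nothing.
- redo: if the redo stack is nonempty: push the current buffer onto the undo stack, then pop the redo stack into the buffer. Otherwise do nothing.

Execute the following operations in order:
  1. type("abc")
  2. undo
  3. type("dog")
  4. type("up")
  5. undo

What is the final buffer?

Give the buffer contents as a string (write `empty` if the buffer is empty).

After op 1 (type): buf='abc' undo_depth=1 redo_depth=0
After op 2 (undo): buf='(empty)' undo_depth=0 redo_depth=1
After op 3 (type): buf='dog' undo_depth=1 redo_depth=0
After op 4 (type): buf='dogup' undo_depth=2 redo_depth=0
After op 5 (undo): buf='dog' undo_depth=1 redo_depth=1

Answer: dog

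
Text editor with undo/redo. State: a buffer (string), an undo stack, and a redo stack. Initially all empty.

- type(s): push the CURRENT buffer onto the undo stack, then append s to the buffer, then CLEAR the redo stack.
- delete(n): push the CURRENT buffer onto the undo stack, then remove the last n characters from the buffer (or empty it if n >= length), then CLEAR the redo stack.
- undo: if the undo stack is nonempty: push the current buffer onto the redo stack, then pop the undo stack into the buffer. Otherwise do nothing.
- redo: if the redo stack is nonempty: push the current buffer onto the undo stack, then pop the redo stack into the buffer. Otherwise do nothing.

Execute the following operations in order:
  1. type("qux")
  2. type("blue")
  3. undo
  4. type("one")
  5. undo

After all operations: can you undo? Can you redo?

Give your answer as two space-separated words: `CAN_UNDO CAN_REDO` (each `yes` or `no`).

After op 1 (type): buf='qux' undo_depth=1 redo_depth=0
After op 2 (type): buf='quxblue' undo_depth=2 redo_depth=0
After op 3 (undo): buf='qux' undo_depth=1 redo_depth=1
After op 4 (type): buf='quxone' undo_depth=2 redo_depth=0
After op 5 (undo): buf='qux' undo_depth=1 redo_depth=1

Answer: yes yes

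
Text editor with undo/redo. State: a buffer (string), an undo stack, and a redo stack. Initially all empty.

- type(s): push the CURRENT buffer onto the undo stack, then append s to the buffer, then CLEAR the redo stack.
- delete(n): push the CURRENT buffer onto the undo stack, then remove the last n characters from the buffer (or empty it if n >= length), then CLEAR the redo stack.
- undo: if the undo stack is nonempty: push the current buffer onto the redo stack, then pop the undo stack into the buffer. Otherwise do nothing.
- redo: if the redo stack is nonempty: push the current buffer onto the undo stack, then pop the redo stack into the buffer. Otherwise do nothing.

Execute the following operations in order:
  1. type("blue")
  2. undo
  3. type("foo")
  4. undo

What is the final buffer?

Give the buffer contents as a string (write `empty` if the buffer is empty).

Answer: empty

Derivation:
After op 1 (type): buf='blue' undo_depth=1 redo_depth=0
After op 2 (undo): buf='(empty)' undo_depth=0 redo_depth=1
After op 3 (type): buf='foo' undo_depth=1 redo_depth=0
After op 4 (undo): buf='(empty)' undo_depth=0 redo_depth=1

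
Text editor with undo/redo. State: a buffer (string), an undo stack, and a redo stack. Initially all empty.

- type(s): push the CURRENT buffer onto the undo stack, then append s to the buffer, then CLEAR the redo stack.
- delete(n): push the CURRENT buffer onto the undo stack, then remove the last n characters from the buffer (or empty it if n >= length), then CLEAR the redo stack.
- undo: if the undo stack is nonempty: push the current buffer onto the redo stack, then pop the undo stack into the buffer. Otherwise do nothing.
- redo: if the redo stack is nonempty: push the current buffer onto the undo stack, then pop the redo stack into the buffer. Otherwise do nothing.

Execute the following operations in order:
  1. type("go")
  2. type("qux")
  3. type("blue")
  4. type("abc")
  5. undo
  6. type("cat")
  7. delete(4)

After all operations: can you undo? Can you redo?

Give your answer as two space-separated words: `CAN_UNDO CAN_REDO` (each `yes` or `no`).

Answer: yes no

Derivation:
After op 1 (type): buf='go' undo_depth=1 redo_depth=0
After op 2 (type): buf='goqux' undo_depth=2 redo_depth=0
After op 3 (type): buf='goquxblue' undo_depth=3 redo_depth=0
After op 4 (type): buf='goquxblueabc' undo_depth=4 redo_depth=0
After op 5 (undo): buf='goquxblue' undo_depth=3 redo_depth=1
After op 6 (type): buf='goquxbluecat' undo_depth=4 redo_depth=0
After op 7 (delete): buf='goquxblu' undo_depth=5 redo_depth=0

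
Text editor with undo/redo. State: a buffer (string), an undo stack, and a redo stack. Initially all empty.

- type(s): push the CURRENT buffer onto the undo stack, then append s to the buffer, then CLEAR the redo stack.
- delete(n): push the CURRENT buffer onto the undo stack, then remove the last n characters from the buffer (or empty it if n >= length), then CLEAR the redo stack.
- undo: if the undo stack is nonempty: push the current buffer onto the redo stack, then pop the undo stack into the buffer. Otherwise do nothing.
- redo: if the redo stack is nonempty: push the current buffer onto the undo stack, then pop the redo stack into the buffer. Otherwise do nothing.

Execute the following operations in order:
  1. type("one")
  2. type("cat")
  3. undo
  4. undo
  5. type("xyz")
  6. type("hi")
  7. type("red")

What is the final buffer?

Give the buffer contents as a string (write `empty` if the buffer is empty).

After op 1 (type): buf='one' undo_depth=1 redo_depth=0
After op 2 (type): buf='onecat' undo_depth=2 redo_depth=0
After op 3 (undo): buf='one' undo_depth=1 redo_depth=1
After op 4 (undo): buf='(empty)' undo_depth=0 redo_depth=2
After op 5 (type): buf='xyz' undo_depth=1 redo_depth=0
After op 6 (type): buf='xyzhi' undo_depth=2 redo_depth=0
After op 7 (type): buf='xyzhired' undo_depth=3 redo_depth=0

Answer: xyzhired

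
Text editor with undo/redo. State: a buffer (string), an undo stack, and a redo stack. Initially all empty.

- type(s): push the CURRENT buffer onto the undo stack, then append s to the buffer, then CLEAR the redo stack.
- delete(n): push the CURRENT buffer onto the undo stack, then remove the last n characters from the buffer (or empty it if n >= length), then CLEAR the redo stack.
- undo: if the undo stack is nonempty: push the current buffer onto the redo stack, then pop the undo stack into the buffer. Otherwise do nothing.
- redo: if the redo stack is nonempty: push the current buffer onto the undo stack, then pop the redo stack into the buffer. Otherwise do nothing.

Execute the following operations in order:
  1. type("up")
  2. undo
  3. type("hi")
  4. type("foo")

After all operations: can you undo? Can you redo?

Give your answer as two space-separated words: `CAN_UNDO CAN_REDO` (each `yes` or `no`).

After op 1 (type): buf='up' undo_depth=1 redo_depth=0
After op 2 (undo): buf='(empty)' undo_depth=0 redo_depth=1
After op 3 (type): buf='hi' undo_depth=1 redo_depth=0
After op 4 (type): buf='hifoo' undo_depth=2 redo_depth=0

Answer: yes no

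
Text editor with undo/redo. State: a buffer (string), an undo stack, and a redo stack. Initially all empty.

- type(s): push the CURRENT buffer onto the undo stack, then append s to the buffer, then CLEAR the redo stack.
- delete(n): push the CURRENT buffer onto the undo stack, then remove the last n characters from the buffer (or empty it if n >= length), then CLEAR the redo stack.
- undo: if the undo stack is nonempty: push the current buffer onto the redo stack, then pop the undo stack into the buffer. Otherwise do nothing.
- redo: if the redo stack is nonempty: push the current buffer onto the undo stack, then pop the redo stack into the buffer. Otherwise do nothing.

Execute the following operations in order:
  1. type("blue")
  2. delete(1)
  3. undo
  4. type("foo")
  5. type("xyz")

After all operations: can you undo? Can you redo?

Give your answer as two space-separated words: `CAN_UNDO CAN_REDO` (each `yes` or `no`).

Answer: yes no

Derivation:
After op 1 (type): buf='blue' undo_depth=1 redo_depth=0
After op 2 (delete): buf='blu' undo_depth=2 redo_depth=0
After op 3 (undo): buf='blue' undo_depth=1 redo_depth=1
After op 4 (type): buf='bluefoo' undo_depth=2 redo_depth=0
After op 5 (type): buf='bluefooxyz' undo_depth=3 redo_depth=0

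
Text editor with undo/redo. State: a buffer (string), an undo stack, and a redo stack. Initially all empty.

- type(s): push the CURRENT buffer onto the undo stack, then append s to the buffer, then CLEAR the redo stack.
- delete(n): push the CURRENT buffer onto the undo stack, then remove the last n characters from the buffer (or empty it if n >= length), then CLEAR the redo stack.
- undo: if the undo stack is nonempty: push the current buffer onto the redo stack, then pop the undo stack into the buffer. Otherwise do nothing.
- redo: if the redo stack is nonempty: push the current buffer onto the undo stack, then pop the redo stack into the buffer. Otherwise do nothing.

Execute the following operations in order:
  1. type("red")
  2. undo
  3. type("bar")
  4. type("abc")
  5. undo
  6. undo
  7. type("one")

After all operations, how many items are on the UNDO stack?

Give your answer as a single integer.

After op 1 (type): buf='red' undo_depth=1 redo_depth=0
After op 2 (undo): buf='(empty)' undo_depth=0 redo_depth=1
After op 3 (type): buf='bar' undo_depth=1 redo_depth=0
After op 4 (type): buf='barabc' undo_depth=2 redo_depth=0
After op 5 (undo): buf='bar' undo_depth=1 redo_depth=1
After op 6 (undo): buf='(empty)' undo_depth=0 redo_depth=2
After op 7 (type): buf='one' undo_depth=1 redo_depth=0

Answer: 1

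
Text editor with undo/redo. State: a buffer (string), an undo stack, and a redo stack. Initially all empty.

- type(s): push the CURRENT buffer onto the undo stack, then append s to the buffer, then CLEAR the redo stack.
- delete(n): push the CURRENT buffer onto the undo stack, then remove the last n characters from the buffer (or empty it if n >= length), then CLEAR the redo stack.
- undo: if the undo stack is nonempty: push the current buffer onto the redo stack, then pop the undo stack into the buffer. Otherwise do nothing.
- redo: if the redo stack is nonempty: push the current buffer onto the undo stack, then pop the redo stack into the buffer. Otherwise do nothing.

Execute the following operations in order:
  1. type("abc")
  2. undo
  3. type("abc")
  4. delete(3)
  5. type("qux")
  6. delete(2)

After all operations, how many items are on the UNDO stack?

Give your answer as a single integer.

After op 1 (type): buf='abc' undo_depth=1 redo_depth=0
After op 2 (undo): buf='(empty)' undo_depth=0 redo_depth=1
After op 3 (type): buf='abc' undo_depth=1 redo_depth=0
After op 4 (delete): buf='(empty)' undo_depth=2 redo_depth=0
After op 5 (type): buf='qux' undo_depth=3 redo_depth=0
After op 6 (delete): buf='q' undo_depth=4 redo_depth=0

Answer: 4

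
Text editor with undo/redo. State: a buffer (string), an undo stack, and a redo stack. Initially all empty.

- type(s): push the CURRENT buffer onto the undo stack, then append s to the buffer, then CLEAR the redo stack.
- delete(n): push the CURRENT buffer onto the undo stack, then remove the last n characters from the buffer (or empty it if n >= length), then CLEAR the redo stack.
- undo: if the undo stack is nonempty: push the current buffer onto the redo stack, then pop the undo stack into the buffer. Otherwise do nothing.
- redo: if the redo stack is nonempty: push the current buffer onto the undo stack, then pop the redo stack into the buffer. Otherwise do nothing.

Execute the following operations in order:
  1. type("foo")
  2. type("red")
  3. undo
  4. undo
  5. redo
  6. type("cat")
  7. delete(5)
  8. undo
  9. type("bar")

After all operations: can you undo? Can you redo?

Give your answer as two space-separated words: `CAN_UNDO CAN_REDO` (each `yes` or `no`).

After op 1 (type): buf='foo' undo_depth=1 redo_depth=0
After op 2 (type): buf='foored' undo_depth=2 redo_depth=0
After op 3 (undo): buf='foo' undo_depth=1 redo_depth=1
After op 4 (undo): buf='(empty)' undo_depth=0 redo_depth=2
After op 5 (redo): buf='foo' undo_depth=1 redo_depth=1
After op 6 (type): buf='foocat' undo_depth=2 redo_depth=0
After op 7 (delete): buf='f' undo_depth=3 redo_depth=0
After op 8 (undo): buf='foocat' undo_depth=2 redo_depth=1
After op 9 (type): buf='foocatbar' undo_depth=3 redo_depth=0

Answer: yes no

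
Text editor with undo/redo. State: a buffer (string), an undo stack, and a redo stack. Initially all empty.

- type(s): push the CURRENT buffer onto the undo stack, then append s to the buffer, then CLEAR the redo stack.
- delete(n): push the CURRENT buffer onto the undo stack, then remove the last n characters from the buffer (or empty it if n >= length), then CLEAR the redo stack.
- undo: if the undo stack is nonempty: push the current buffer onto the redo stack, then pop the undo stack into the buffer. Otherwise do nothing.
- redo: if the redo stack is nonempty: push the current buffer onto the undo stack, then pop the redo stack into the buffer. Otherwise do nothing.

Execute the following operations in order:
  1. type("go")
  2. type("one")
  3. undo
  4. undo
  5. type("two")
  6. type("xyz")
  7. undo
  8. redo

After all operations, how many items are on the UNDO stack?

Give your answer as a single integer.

After op 1 (type): buf='go' undo_depth=1 redo_depth=0
After op 2 (type): buf='goone' undo_depth=2 redo_depth=0
After op 3 (undo): buf='go' undo_depth=1 redo_depth=1
After op 4 (undo): buf='(empty)' undo_depth=0 redo_depth=2
After op 5 (type): buf='two' undo_depth=1 redo_depth=0
After op 6 (type): buf='twoxyz' undo_depth=2 redo_depth=0
After op 7 (undo): buf='two' undo_depth=1 redo_depth=1
After op 8 (redo): buf='twoxyz' undo_depth=2 redo_depth=0

Answer: 2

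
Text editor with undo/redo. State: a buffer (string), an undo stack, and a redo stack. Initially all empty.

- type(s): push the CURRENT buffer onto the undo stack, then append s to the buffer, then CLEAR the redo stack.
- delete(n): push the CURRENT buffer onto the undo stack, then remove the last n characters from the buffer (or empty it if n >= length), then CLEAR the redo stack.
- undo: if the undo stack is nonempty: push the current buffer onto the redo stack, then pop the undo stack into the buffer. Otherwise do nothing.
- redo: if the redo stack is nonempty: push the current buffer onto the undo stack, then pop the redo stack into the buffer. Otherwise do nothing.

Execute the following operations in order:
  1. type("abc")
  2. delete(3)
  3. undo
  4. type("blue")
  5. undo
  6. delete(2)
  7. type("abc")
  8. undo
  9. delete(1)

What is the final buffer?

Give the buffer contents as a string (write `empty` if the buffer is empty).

Answer: empty

Derivation:
After op 1 (type): buf='abc' undo_depth=1 redo_depth=0
After op 2 (delete): buf='(empty)' undo_depth=2 redo_depth=0
After op 3 (undo): buf='abc' undo_depth=1 redo_depth=1
After op 4 (type): buf='abcblue' undo_depth=2 redo_depth=0
After op 5 (undo): buf='abc' undo_depth=1 redo_depth=1
After op 6 (delete): buf='a' undo_depth=2 redo_depth=0
After op 7 (type): buf='aabc' undo_depth=3 redo_depth=0
After op 8 (undo): buf='a' undo_depth=2 redo_depth=1
After op 9 (delete): buf='(empty)' undo_depth=3 redo_depth=0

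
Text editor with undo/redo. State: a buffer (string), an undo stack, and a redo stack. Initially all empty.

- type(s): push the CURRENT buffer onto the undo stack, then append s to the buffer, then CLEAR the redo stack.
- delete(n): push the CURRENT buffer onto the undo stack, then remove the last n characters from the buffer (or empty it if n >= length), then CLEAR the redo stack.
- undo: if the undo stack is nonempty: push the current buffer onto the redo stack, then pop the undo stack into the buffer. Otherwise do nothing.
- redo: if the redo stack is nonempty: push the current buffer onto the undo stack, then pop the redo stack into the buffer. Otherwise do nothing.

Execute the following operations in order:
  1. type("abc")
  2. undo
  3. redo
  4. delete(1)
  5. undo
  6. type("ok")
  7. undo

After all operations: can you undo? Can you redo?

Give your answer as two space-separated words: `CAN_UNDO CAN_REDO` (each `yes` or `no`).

After op 1 (type): buf='abc' undo_depth=1 redo_depth=0
After op 2 (undo): buf='(empty)' undo_depth=0 redo_depth=1
After op 3 (redo): buf='abc' undo_depth=1 redo_depth=0
After op 4 (delete): buf='ab' undo_depth=2 redo_depth=0
After op 5 (undo): buf='abc' undo_depth=1 redo_depth=1
After op 6 (type): buf='abcok' undo_depth=2 redo_depth=0
After op 7 (undo): buf='abc' undo_depth=1 redo_depth=1

Answer: yes yes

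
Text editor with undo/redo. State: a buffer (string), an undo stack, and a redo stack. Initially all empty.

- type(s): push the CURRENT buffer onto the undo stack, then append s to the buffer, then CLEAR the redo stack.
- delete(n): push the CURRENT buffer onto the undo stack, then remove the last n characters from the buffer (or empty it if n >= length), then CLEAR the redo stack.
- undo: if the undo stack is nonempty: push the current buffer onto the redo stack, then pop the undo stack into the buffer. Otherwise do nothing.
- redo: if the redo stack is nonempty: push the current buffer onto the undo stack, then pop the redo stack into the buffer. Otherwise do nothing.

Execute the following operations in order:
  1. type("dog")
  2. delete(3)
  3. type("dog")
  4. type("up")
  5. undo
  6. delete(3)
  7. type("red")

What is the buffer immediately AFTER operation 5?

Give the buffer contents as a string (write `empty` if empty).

After op 1 (type): buf='dog' undo_depth=1 redo_depth=0
After op 2 (delete): buf='(empty)' undo_depth=2 redo_depth=0
After op 3 (type): buf='dog' undo_depth=3 redo_depth=0
After op 4 (type): buf='dogup' undo_depth=4 redo_depth=0
After op 5 (undo): buf='dog' undo_depth=3 redo_depth=1

Answer: dog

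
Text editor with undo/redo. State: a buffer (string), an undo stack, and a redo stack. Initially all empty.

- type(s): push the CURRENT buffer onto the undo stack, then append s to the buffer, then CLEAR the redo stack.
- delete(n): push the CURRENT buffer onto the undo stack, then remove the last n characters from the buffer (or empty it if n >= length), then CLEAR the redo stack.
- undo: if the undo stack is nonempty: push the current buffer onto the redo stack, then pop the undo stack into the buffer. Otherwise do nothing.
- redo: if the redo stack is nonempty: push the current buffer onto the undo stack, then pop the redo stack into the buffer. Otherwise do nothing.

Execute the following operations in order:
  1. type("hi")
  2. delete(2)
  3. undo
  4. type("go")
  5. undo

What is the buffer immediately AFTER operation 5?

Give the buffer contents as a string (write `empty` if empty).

After op 1 (type): buf='hi' undo_depth=1 redo_depth=0
After op 2 (delete): buf='(empty)' undo_depth=2 redo_depth=0
After op 3 (undo): buf='hi' undo_depth=1 redo_depth=1
After op 4 (type): buf='higo' undo_depth=2 redo_depth=0
After op 5 (undo): buf='hi' undo_depth=1 redo_depth=1

Answer: hi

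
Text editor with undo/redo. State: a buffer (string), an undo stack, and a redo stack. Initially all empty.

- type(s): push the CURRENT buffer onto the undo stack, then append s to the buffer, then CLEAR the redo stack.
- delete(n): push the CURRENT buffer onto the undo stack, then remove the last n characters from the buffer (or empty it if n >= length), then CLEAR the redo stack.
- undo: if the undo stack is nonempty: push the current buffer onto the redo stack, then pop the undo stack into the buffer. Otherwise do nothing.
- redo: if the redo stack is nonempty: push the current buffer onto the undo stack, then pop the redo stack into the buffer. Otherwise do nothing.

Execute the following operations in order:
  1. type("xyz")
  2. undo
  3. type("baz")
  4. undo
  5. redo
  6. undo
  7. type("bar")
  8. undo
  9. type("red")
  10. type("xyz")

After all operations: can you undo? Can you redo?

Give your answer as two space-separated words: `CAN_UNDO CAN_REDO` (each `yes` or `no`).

Answer: yes no

Derivation:
After op 1 (type): buf='xyz' undo_depth=1 redo_depth=0
After op 2 (undo): buf='(empty)' undo_depth=0 redo_depth=1
After op 3 (type): buf='baz' undo_depth=1 redo_depth=0
After op 4 (undo): buf='(empty)' undo_depth=0 redo_depth=1
After op 5 (redo): buf='baz' undo_depth=1 redo_depth=0
After op 6 (undo): buf='(empty)' undo_depth=0 redo_depth=1
After op 7 (type): buf='bar' undo_depth=1 redo_depth=0
After op 8 (undo): buf='(empty)' undo_depth=0 redo_depth=1
After op 9 (type): buf='red' undo_depth=1 redo_depth=0
After op 10 (type): buf='redxyz' undo_depth=2 redo_depth=0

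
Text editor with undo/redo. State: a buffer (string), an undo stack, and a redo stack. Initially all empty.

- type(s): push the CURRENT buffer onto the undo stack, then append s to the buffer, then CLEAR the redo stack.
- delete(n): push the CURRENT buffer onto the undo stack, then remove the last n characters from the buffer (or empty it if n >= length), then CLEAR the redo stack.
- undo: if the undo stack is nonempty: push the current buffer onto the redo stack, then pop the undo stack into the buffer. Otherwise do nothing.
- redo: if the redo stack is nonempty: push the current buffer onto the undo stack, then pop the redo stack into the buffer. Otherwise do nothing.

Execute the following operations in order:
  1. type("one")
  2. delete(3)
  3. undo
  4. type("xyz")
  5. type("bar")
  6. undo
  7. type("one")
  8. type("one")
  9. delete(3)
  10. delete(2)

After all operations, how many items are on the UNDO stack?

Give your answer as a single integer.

After op 1 (type): buf='one' undo_depth=1 redo_depth=0
After op 2 (delete): buf='(empty)' undo_depth=2 redo_depth=0
After op 3 (undo): buf='one' undo_depth=1 redo_depth=1
After op 4 (type): buf='onexyz' undo_depth=2 redo_depth=0
After op 5 (type): buf='onexyzbar' undo_depth=3 redo_depth=0
After op 6 (undo): buf='onexyz' undo_depth=2 redo_depth=1
After op 7 (type): buf='onexyzone' undo_depth=3 redo_depth=0
After op 8 (type): buf='onexyzoneone' undo_depth=4 redo_depth=0
After op 9 (delete): buf='onexyzone' undo_depth=5 redo_depth=0
After op 10 (delete): buf='onexyzo' undo_depth=6 redo_depth=0

Answer: 6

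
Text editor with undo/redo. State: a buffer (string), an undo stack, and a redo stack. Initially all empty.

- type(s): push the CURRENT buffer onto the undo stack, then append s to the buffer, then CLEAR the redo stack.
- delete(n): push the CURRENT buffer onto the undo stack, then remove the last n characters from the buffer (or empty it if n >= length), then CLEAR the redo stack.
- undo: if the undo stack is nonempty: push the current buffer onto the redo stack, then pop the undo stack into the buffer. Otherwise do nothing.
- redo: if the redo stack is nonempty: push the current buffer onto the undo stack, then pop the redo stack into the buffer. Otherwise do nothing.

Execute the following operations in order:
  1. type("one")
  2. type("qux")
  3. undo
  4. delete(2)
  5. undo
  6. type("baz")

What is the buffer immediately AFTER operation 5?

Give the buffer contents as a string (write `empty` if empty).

Answer: one

Derivation:
After op 1 (type): buf='one' undo_depth=1 redo_depth=0
After op 2 (type): buf='onequx' undo_depth=2 redo_depth=0
After op 3 (undo): buf='one' undo_depth=1 redo_depth=1
After op 4 (delete): buf='o' undo_depth=2 redo_depth=0
After op 5 (undo): buf='one' undo_depth=1 redo_depth=1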